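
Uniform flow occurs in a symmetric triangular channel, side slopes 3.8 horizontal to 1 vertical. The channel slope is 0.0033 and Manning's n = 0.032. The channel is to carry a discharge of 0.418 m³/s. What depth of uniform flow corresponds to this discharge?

Manning's equation rearranged: A R^(2/3) = nQ / (1·√S) = 0.032 × 0.418 / (√0.0033) = 0.2328.
Trying y = 0.499 m: A R^(2/3) = 0.3667 — too large.
Trying y = 0.29 m: A R^(2/3) = 0.08626 — too small.
Trying y = 0.421 m: A R^(2/3) = 0.2331 — matches.

y_n = 0.421 m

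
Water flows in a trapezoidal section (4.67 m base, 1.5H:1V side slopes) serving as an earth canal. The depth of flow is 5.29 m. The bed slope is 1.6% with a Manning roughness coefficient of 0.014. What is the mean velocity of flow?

With bottom width b = 4.67 m and side slope z = 1.5: A = (b + zy)y = (4.67 + 1.5×5.29)×5.29 = 66.68 m²; P = b + 2y√(1+z²) = 4.67 + 2×5.29×1.803 = 23.74 m.
Hydraulic radius R = A/P = 66.68/23.74 = 2.808 m.
From Manning's equation, V = (1/n) R^(2/3) S^(1/2) = (1/0.014) × 2.808^(2/3) × 0.016^(1/2) = 18 m/s.

V = 18 m/s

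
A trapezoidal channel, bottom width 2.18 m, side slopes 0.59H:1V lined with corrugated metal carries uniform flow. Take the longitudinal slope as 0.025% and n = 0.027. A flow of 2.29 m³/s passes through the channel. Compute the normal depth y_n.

Manning's equation rearranged: A R^(2/3) = nQ / (1·√S) = 0.027 × 2.29 / (√0.00025) = 3.91.
Try y = 1.73 m: A R^(2/3) = 5.137 — over.
Try y = 1.48 m: A R^(2/3) = 3.909 — matches.

y_n = 1.48 m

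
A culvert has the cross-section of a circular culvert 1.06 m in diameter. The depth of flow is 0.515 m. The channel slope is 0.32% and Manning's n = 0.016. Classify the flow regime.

For a circular section of diameter D = 1.06 m at depth y = 0.515 m, the central angle is θ = 2 arccos(1 − 2y/D) = 3.085 rad. Then A = (D²/8)(θ − sin θ) = 0.4253 m² and P = Dθ/2 = 1.635 m.
Hydraulic radius R = A/P = 0.4253/1.635 = 0.2601 m.
V = (1/n) R^(2/3) √S = (1/0.016) × 0.2601^(2/3) × √0.0032 = 1.441 m/s. Hydraulic depth D_h = A/T = 0.4253/1.06 = 0.4014 m.
Froude number Fr = V/√(g·D_h) = 1.441/√(9.81×0.4014) = 0.726, which is less than 1, so the flow is subcritical.

subcritical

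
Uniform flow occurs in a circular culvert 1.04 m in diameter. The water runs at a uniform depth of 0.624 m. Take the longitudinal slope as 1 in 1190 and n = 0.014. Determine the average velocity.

V = 0.905 m/s

For a circular section of diameter D = 1.04 m at depth y = 0.624 m, the central angle is θ = 2 arccos(1 − 2y/D) = 3.544 rad. Then A = (D²/8)(θ − sin θ) = 0.5322 m² and P = Dθ/2 = 1.843 m.
Hydraulic radius R = A/P = 0.5322/1.843 = 0.2887 m.
From Manning's equation, V = (1/n) R^(2/3) S^(1/2) = (1/0.014) × 0.2887^(2/3) × 0.0008403^(1/2) = 0.905 m/s.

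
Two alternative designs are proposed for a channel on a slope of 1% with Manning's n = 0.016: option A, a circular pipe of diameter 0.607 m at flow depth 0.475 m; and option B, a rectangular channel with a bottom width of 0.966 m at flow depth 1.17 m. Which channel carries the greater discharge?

Channel A: For a circular section of diameter D = 0.607 m at depth y = 0.475 m, the central angle is θ = 2 arccos(1 − 2y/D) = 4.343 rad. Then A = (D²/8)(θ − sin θ) = 0.2429 m² and P = Dθ/2 = 1.318 m. Hydraulic radius R = A/P = 0.2429/1.318 = 0.1843 m. Q_A = (1/0.016)·0.2429·0.1843^(2/3)·√0.01 = 0.4918 m³/s.
Channel B: Flow area A = b·y = 0.966 × 1.17 = 1.13 m². Wetted perimeter P = b + 2y = 0.966 + 2×1.17 = 3.306 m. Hydraulic radius R = A/P = 1.13/3.306 = 0.3419 m. Q_B = (1/0.016)·1.13·0.3419^(2/3)·√0.01 = 3.454 m³/s.
Q_A = 0.4918 m³/s vs Q_B = 3.454 m³/s, so channel B carries more.

channel B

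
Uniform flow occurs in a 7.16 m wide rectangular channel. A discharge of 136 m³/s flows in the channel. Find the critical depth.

For a rectangular channel, critical depth y_c = (q²/g)^(1/3) where q = Q/b = 136/7.16 = 18.99 m²/s.
So y_c = (18.99²/9.81)^(1/3) = 3.33 m.

y_c = 3.33 m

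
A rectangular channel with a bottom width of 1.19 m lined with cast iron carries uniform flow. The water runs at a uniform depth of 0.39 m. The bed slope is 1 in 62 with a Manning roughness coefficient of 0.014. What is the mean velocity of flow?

V = 3.46 m/s

Flow area A = b·y = 1.19 × 0.39 = 0.4641 m². Wetted perimeter P = b + 2y = 1.19 + 2×0.39 = 1.97 m.
Hydraulic radius R = A/P = 0.4641/1.97 = 0.2356 m.
From Manning's equation, V = (1/n) R^(2/3) S^(1/2) = (1/0.014) × 0.2356^(2/3) × 0.01613^(1/2) = 3.46 m/s.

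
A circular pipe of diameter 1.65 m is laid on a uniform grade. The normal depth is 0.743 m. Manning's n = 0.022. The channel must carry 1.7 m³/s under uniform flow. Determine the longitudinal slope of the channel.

For a circular section of diameter D = 1.65 m at depth y = 0.743 m, the central angle is θ = 2 arccos(1 − 2y/D) = 2.942 rad. Then A = (D²/8)(θ − sin θ) = 0.934 m² and P = Dθ/2 = 2.428 m.
Hydraulic radius R = A/P = 0.934/2.428 = 0.3848 m.
From Manning's equation, S = [nQ / (1 A R^(2/3))]² = [0.022 × 1.7 / (1 × 0.934 × 0.3848^(2/3))]² = 0.00573.

S = 0.00573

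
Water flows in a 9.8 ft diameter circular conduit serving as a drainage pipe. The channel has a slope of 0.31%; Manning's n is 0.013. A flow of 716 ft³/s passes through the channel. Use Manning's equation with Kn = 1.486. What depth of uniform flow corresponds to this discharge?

y_n = 6.76 ft

Manning's equation rearranged: A R^(2/3) = nQ / (1.486·√S) = 0.013 × 716 / (1.486 × √0.0031) = 112.5.
At y = 5.43 ft: A R^(2/3) = 81.26 — short.
At y = 7.69 ft: A R^(2/3) = 131.4 — over.
At y = 6.76 ft: A R^(2/3) = 112.6 — ≈ 112.5.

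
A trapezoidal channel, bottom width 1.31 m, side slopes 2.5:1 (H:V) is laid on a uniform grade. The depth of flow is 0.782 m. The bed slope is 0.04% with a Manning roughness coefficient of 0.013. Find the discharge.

Q = 2.35 m³/s

With bottom width b = 1.31 m and side slope z = 2.5: A = (b + zy)y = (1.31 + 2.5×0.782)×0.782 = 2.553 m²; P = b + 2y√(1+z²) = 1.31 + 2×0.782×2.693 = 5.521 m.
Hydraulic radius R = A/P = 2.553/5.521 = 0.4624 m.
Manning's equation: Q = (1/n) A R^(2/3) S^(1/2) = (1/0.013) × 2.553 × 0.4624^(2/3) × 0.0004^(1/2) = 2.35 m³/s.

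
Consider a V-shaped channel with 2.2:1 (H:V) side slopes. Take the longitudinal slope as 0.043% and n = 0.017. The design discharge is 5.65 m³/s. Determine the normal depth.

Manning's equation rearranged: A R^(2/3) = nQ / (1·√S) = 0.017 × 5.65 / (√0.00043) = 4.632.
At y = 1.36 m: A R^(2/3) = 2.956 — short.
At y = 1.61 m: A R^(2/3) = 4.635 — close enough.

y_n = 1.61 m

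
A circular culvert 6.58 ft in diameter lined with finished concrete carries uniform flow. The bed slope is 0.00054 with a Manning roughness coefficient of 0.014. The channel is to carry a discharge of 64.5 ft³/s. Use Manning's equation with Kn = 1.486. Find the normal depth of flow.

y_n = 3.49 ft

Manning's equation rearranged: A R^(2/3) = nQ / (1.486·√S) = 0.014 × 64.5 / (1.486 × √0.00054) = 26.15.
At y = 4.01 ft: A R^(2/3) = 32.6 — high.
At y = 2.86 ft: A R^(2/3) = 18.56 — low.
At y = 3.49 ft: A R^(2/3) = 26.15 — close enough.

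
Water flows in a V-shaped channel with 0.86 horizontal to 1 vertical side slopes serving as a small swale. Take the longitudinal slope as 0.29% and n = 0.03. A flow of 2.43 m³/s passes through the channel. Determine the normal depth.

y_n = 1.57 m

Manning's equation rearranged: A R^(2/3) = nQ / (1·√S) = 0.03 × 2.43 / (√0.0029) = 1.354.
At y = 1.29 m: A R^(2/3) = 0.8033 — too small.
At y = 1.74 m: A R^(2/3) = 1.784 — too large.
At y = 1.57 m: A R^(2/3) = 1.356 — matches.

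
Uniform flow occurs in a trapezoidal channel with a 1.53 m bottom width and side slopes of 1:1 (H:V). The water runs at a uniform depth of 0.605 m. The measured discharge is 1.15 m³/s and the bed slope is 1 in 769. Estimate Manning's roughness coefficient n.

With bottom width b = 1.53 m and side slope z = 1: A = (b + zy)y = (1.53 + 1×0.605)×0.605 = 1.292 m²; P = b + 2y√(1+z²) = 1.53 + 2×0.605×1.414 = 3.241 m.
Hydraulic radius R = A/P = 1.292/3.241 = 0.3985 m.
Rearranging Manning's equation: n = (1/Q) A R^(2/3) S^(1/2) = (1/1.15) × 1.292 × 0.3985^(2/3) × √0.0013 = 0.0219.

n = 0.0219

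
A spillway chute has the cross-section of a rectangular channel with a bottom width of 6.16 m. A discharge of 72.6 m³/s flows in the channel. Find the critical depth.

For a rectangular channel, critical depth y_c = (q²/g)^(1/3) where q = Q/b = 72.6/6.16 = 11.79 m²/s.
So y_c = (11.79²/9.81)^(1/3) = 2.42 m.

y_c = 2.42 m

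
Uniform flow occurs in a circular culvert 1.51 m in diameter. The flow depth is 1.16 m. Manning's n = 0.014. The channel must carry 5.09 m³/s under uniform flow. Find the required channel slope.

S = 0.00661

For a circular section of diameter D = 1.51 m at depth y = 1.16 m, the central angle is θ = 2 arccos(1 − 2y/D) = 4.274 rad. Then A = (D²/8)(θ − sin θ) = 1.476 m² and P = Dθ/2 = 3.227 m.
Hydraulic radius R = A/P = 1.476/3.227 = 0.4575 m.
From Manning's equation, S = [nQ / (1 A R^(2/3))]² = [0.014 × 5.09 / (1 × 1.476 × 0.4575^(2/3))]² = 0.00661.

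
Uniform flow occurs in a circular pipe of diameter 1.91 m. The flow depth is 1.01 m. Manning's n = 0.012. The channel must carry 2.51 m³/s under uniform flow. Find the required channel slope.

S = 0.000982

For a circular section of diameter D = 1.91 m at depth y = 1.01 m, the central angle is θ = 2 arccos(1 − 2y/D) = 3.257 rad. Then A = (D²/8)(θ − sin θ) = 1.538 m² and P = Dθ/2 = 3.11 m.
Hydraulic radius R = A/P = 1.538/3.11 = 0.4944 m.
From Manning's equation, S = [nQ / (1 A R^(2/3))]² = [0.012 × 2.51 / (1 × 1.538 × 0.4944^(2/3))]² = 0.000982.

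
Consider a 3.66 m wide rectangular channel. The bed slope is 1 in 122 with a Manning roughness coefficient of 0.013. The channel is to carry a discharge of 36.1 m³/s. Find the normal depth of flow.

Manning's equation rearranged: A R^(2/3) = nQ / (1·√S) = 0.013 × 36.1 / (√0.008197) = 5.184.
At y = 1.36 m: A R^(2/3) = 4.218 — short.
At y = 1.58 m: A R^(2/3) = 5.181 — close enough.

y_n = 1.58 m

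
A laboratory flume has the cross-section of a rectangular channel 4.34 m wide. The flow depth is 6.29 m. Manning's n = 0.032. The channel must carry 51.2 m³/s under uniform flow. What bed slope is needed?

S = 0.0019

Flow area A = b·y = 4.34 × 6.29 = 27.3 m². Wetted perimeter P = b + 2y = 4.34 + 2×6.29 = 16.92 m.
Hydraulic radius R = A/P = 27.3/16.92 = 1.613 m.
From Manning's equation, S = [nQ / (1 A R^(2/3))]² = [0.032 × 51.2 / (1 × 27.3 × 1.613^(2/3))]² = 0.0019.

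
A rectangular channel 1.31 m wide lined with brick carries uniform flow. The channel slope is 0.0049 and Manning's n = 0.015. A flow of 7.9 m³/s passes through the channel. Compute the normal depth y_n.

y_n = 2.06 m

Manning's equation rearranged: A R^(2/3) = nQ / (1·√S) = 0.015 × 7.9 / (√0.0049) = 1.693.
At y = 1.51 m: A R^(2/3) = 1.173 — low.
At y = 2.27 m: A R^(2/3) = 1.894 — high.
At y = 2.06 m: A R^(2/3) = 1.693 — matches.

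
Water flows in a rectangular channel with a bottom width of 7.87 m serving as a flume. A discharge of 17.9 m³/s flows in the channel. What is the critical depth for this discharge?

y_c = 0.808 m

For a rectangular channel, critical depth y_c = (q²/g)^(1/3) where q = Q/b = 17.9/7.87 = 2.274 m²/s.
So y_c = (2.274²/9.81)^(1/3) = 0.808 m.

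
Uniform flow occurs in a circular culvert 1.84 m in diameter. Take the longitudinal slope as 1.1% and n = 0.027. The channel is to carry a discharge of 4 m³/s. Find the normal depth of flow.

Manning's equation rearranged: A R^(2/3) = nQ / (1·√S) = 0.027 × 4 / (√0.011) = 1.03.
Try y = 0.903 m: A R^(2/3) = 0.7675 — too small.
Try y = 1.3 m: A R^(2/3) = 1.343 — too large.
Try y = 1.08 m: A R^(2/3) = 1.029 — ≈ 1.03.

y_n = 1.08 m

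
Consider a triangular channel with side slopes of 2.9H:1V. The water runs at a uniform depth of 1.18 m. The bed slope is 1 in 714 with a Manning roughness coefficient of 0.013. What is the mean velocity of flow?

V = 1.95 m/s

For a triangular section with side slope z = 2.9: A = zy² = 2.9×1.18² = 4.038 m²; P = 2y√(1+z²) = 2×1.18×3.068 = 7.239 m.
Hydraulic radius R = A/P = 4.038/7.239 = 0.5578 m.
From Manning's equation, V = (1/n) R^(2/3) S^(1/2) = (1/0.013) × 0.5578^(2/3) × 0.001401^(1/2) = 1.95 m/s.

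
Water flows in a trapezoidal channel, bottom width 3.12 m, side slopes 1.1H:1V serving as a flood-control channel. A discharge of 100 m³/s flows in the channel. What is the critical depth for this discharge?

At critical depth, Q² T / (g A³) = 1, i.e. A³/T = Q²/g = 100²/9.81 = 1019.
Trying y = 2.34 m: A³/T = 286.1 — too small.
Trying y = 3.7 m: A³/T = 1672 — too large.
Trying y = 3.26 m: A³/T = 1015 — matches.

y_c = 3.26 m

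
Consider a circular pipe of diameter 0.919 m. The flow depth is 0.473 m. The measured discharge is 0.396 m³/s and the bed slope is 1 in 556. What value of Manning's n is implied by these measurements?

n = 0.014

For a circular section of diameter D = 0.919 m at depth y = 0.473 m, the central angle is θ = 2 arccos(1 − 2y/D) = 3.2 rad. Then A = (D²/8)(θ − sin θ) = 0.3441 m² and P = Dθ/2 = 1.471 m.
Hydraulic radius R = A/P = 0.3441/1.471 = 0.234 m.
Rearranging Manning's equation: n = (1/Q) A R^(2/3) S^(1/2) = (1/0.396) × 0.3441 × 0.234^(2/3) × √0.001799 = 0.014.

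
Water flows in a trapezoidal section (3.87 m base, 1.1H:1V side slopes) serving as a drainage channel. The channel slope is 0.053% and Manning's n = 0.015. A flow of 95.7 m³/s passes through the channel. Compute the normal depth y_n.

Manning's equation rearranged: A R^(2/3) = nQ / (1·√S) = 0.015 × 95.7 / (√0.00053) = 62.35.
At y = 3.32 m: A R^(2/3) = 37.19 — too small.
At y = 4.76 m: A R^(2/3) = 77.81 — too large.
At y = 4.28 m: A R^(2/3) = 62.33 — close enough.

y_n = 4.28 m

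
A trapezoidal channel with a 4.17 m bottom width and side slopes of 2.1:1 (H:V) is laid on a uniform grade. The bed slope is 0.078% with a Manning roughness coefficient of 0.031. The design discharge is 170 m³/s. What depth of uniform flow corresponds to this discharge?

Manning's equation rearranged: A R^(2/3) = nQ / (1·√S) = 0.031 × 170 / (√0.00078) = 188.7.
Trying y = 6.2 m: A R^(2/3) = 232.8 — too large.
Trying y = 5.02 m: A R^(2/3) = 142.6 — too small.
Trying y = 5.67 m: A R^(2/3) = 188.9 — ≈ 188.7.

y_n = 5.67 m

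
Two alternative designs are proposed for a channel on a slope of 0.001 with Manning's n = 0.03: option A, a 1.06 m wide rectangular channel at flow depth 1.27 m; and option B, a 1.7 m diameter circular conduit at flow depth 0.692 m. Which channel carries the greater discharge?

channel A

Channel A: Flow area A = b·y = 1.06 × 1.27 = 1.346 m². Wetted perimeter P = b + 2y = 1.06 + 2×1.27 = 3.6 m. Hydraulic radius R = A/P = 1.346/3.6 = 0.3739 m. Q_A = (1/0.03)·1.346·0.3739^(2/3)·√0.001 = 0.7365 m³/s.
Channel B: For a circular section of diameter D = 1.7 m at depth y = 0.692 m, the central angle is θ = 2 arccos(1 − 2y/D) = 2.768 rad. Then A = (D²/8)(θ − sin θ) = 0.8679 m² and P = Dθ/2 = 2.353 m. Hydraulic radius R = A/P = 0.8679/2.353 = 0.3689 m. Q_B = (1/0.03)·0.8679·0.3689^(2/3)·√0.001 = 0.4705 m³/s.
Q_A = 0.7365 m³/s vs Q_B = 0.4705 m³/s, so channel A carries more.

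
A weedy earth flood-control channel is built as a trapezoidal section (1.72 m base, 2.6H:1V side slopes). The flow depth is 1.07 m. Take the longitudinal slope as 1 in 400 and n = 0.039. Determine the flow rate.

With bottom width b = 1.72 m and side slope z = 2.6: A = (b + zy)y = (1.72 + 2.6×1.07)×1.07 = 4.817 m²; P = b + 2y√(1+z²) = 1.72 + 2×1.07×2.786 = 7.681 m.
Hydraulic radius R = A/P = 4.817/7.681 = 0.6271 m.
Manning's equation: Q = (1/n) A R^(2/3) S^(1/2) = (1/0.039) × 4.817 × 0.6271^(2/3) × 0.0025^(1/2) = 4.52 m³/s.

Q = 4.52 m³/s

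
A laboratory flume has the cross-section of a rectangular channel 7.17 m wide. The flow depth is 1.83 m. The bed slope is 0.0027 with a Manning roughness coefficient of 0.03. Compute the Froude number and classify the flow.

Flow area A = b·y = 7.17 × 1.83 = 13.12 m². Wetted perimeter P = b + 2y = 7.17 + 2×1.83 = 10.83 m.
Hydraulic radius R = A/P = 13.12/10.83 = 1.212 m.
V = (1/n) R^(2/3) √S = (1/0.03) × 1.212^(2/3) × √0.0027 = 1.968 m/s. Hydraulic depth D_h = A/T = 13.12/7.17 = 1.83 m.
Froude number Fr = V/√(g·D_h) = 1.968/√(9.81×1.83) = 0.465, which is less than 1, so the flow is subcritical.

subcritical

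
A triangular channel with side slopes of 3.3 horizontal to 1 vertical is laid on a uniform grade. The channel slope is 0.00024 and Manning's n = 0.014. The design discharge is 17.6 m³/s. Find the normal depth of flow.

Manning's equation rearranged: A R^(2/3) = nQ / (1·√S) = 0.014 × 17.6 / (√0.00024) = 15.91.
At y = 2.68 m: A R^(2/3) = 27.98 — over.
At y = 1.66 m: A R^(2/3) = 7.799 — short.
At y = 2.17 m: A R^(2/3) = 15.93 — close enough.

y_n = 2.17 m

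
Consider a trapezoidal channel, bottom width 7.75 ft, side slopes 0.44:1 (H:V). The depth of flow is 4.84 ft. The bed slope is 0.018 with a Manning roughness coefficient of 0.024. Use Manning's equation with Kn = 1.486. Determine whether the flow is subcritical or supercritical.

supercritical

With bottom width b = 7.75 ft and side slope z = 0.44: A = (b + zy)y = (7.75 + 0.44×4.84)×4.84 = 47.82 ft²; P = b + 2y√(1+z²) = 7.75 + 2×4.84×1.093 = 18.33 ft.
Hydraulic radius R = A/P = 47.82/18.33 = 2.609 ft.
V = (1.486/n) R^(2/3) √S = (1.486/0.024) × 2.609^(2/3) × √0.018 = 15.74 ft/s. Hydraulic depth D_h = A/T = 47.82/12.01 = 3.982 ft.
Froude number Fr = V/√(g·D_h) = 15.74/√(32.2×3.982) = 1.39, which is greater than 1, so the flow is supercritical.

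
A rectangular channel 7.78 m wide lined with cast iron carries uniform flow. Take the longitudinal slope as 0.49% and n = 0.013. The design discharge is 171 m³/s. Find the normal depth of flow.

Manning's equation rearranged: A R^(2/3) = nQ / (1·√S) = 0.013 × 171 / (√0.0049) = 31.76.
Try y = 3.64 m: A R^(2/3) = 43.14 — over.
Try y = 2.91 m: A R^(2/3) = 31.8 — close enough.

y_n = 2.91 m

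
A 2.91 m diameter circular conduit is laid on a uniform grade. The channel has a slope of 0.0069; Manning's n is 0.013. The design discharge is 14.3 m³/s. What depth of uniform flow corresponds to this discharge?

Manning's equation rearranged: A R^(2/3) = nQ / (1·√S) = 0.013 × 14.3 / (√0.0069) = 2.238.
At y = 1.51 m: A R^(2/3) = 2.863 — high.
At y = 1.11 m: A R^(2/3) = 1.661 — low.
At y = 1.31 m: A R^(2/3) = 2.242 — ≈ 2.238.

y_n = 1.31 m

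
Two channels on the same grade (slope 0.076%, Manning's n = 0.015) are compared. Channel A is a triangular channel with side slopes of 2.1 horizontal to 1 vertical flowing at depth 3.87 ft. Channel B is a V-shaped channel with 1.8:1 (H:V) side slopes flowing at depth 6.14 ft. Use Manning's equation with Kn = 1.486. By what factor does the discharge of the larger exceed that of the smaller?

2.87

Channel A: For a triangular section with side slope z = 2.1: A = zy² = 2.1×3.87² = 31.45 ft²; P = 2y√(1+z²) = 2×3.87×2.326 = 18 ft. Hydraulic radius R = A/P = 31.45/18 = 1.747 ft. Q_A = (1.486/0.015)·31.45·1.747^(2/3)·√0.00076 = 124.6 ft³/s.
Channel B: For a triangular section with side slope z = 1.8: A = zy² = 1.8×6.14² = 67.86 ft²; P = 2y√(1+z²) = 2×6.14×2.059 = 25.29 ft. Hydraulic radius R = A/P = 67.86/25.29 = 2.684 ft. Q_B = (1.486/0.015)·67.86·2.684^(2/3)·√0.00076 = 357.9 ft³/s.
The larger discharge is 357.9 ft³/s and the smaller is 124.6 ft³/s; the ratio is 2.87.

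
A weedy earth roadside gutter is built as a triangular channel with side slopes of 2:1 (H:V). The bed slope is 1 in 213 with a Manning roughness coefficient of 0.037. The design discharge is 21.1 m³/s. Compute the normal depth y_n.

Manning's equation rearranged: A R^(2/3) = nQ / (1·√S) = 0.037 × 21.1 / (√0.004695) = 11.39.
At y = 1.88 m: A R^(2/3) = 6.297 — too small.
At y = 2.93 m: A R^(2/3) = 20.56 — too large.
At y = 2.35 m: A R^(2/3) = 11.42 — matches.

y_n = 2.35 m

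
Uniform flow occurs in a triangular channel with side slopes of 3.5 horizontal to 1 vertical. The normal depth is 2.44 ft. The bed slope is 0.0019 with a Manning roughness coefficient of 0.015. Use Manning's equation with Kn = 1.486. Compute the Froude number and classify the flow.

subcritical

For a triangular section with side slope z = 3.5: A = zy² = 3.5×2.44² = 20.84 ft²; P = 2y√(1+z²) = 2×2.44×3.64 = 17.76 ft.
Hydraulic radius R = A/P = 20.84/17.76 = 1.173 ft.
V = (1.486/n) R^(2/3) √S = (1.486/0.015) × 1.173^(2/3) × √0.0019 = 4.803 ft/s. Hydraulic depth D_h = A/T = 20.84/17.08 = 1.22 ft.
Froude number Fr = V/√(g·D_h) = 4.803/√(32.2×1.22) = 0.766, which is less than 1, so the flow is subcritical.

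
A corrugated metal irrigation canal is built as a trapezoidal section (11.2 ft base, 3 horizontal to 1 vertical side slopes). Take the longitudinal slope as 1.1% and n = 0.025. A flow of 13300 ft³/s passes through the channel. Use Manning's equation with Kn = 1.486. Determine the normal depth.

Manning's equation rearranged: A R^(2/3) = nQ / (1.486·√S) = 0.025 × 13300 / (1.486 × √0.011) = 2133.
At y = 10.7 ft: A R^(2/3) = 1508 — short.
At y = 14.8 ft: A R^(2/3) = 3251 — over.
At y = 12.4 ft: A R^(2/3) = 2132 — close enough.

y_n = 12.4 ft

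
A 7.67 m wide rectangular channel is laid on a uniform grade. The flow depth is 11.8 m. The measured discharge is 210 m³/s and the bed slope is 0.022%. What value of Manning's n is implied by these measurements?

n = 0.013

Flow area A = b·y = 7.67 × 11.8 = 90.51 m². Wetted perimeter P = b + 2y = 7.67 + 2×11.8 = 31.27 m.
Hydraulic radius R = A/P = 90.51/31.27 = 2.894 m.
Rearranging Manning's equation: n = (1/Q) A R^(2/3) S^(1/2) = (1/210) × 90.51 × 2.894^(2/3) × √0.00022 = 0.013.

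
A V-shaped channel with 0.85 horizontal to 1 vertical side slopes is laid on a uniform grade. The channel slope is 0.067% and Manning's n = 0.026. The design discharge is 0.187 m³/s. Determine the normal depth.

y_n = 0.753 m

Manning's equation rearranged: A R^(2/3) = nQ / (1·√S) = 0.026 × 0.187 / (√0.00067) = 0.1878.
At y = 0.961 m: A R^(2/3) = 0.3605 — over.
At y = 0.753 m: A R^(2/3) = 0.1881 — ≈ 0.1878.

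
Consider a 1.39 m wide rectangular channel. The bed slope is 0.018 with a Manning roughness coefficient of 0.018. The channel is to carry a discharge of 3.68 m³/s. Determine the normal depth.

Manning's equation rearranged: A R^(2/3) = nQ / (1·√S) = 0.018 × 3.68 / (√0.018) = 0.4937.
At y = 0.558 m: A R^(2/3) = 0.3549 — too small.
At y = 0.881 m: A R^(2/3) = 0.652 — too large.
At y = 0.713 m: A R^(2/3) = 0.494 — ≈ 0.4937.

y_n = 0.713 m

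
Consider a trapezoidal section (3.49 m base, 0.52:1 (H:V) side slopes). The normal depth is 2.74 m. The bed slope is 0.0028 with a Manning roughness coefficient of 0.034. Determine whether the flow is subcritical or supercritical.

With bottom width b = 3.49 m and side slope z = 0.52: A = (b + zy)y = (3.49 + 0.52×2.74)×2.74 = 13.47 m²; P = b + 2y√(1+z²) = 3.49 + 2×2.74×1.127 = 9.667 m.
Hydraulic radius R = A/P = 13.47/9.667 = 1.393 m.
V = (1/n) R^(2/3) √S = (1/0.034) × 1.393^(2/3) × √0.0028 = 1.941 m/s. Hydraulic depth D_h = A/T = 13.47/6.34 = 2.124 m.
Froude number Fr = V/√(g·D_h) = 1.941/√(9.81×2.124) = 0.425, which is less than 1, so the flow is subcritical.

subcritical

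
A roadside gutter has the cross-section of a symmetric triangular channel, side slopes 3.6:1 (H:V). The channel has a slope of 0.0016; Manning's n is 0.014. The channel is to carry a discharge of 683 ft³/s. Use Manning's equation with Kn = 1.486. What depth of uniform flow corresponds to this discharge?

Manning's equation rearranged: A R^(2/3) = nQ / (1.486·√S) = 0.014 × 683 / (1.486 × √0.0016) = 160.9.
Trying y = 5.51 ft: A R^(2/3) = 209.5 — too large.
Trying y = 4.99 ft: A R^(2/3) = 160.9 — matches.

y_n = 4.99 ft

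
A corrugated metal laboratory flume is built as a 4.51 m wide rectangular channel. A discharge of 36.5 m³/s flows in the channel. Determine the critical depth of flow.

For a rectangular channel, critical depth y_c = (q²/g)^(1/3) where q = Q/b = 36.5/4.51 = 8.093 m²/s.
So y_c = (8.093²/9.81)^(1/3) = 1.88 m.

y_c = 1.88 m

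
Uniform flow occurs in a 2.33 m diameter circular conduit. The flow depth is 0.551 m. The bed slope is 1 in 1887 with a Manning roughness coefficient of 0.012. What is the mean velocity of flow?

V = 0.908 m/s

For a circular section of diameter D = 2.33 m at depth y = 0.551 m, the central angle is θ = 2 arccos(1 − 2y/D) = 2.031 rad. Then A = (D²/8)(θ − sin θ) = 0.7706 m² and P = Dθ/2 = 2.367 m.
Hydraulic radius R = A/P = 0.7706/2.367 = 0.3256 m.
From Manning's equation, V = (1/n) R^(2/3) S^(1/2) = (1/0.012) × 0.3256^(2/3) × 0.0005299^(1/2) = 0.908 m/s.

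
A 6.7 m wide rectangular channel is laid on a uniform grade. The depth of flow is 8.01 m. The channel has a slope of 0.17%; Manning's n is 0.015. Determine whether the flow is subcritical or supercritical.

Flow area A = b·y = 6.7 × 8.01 = 53.67 m². Wetted perimeter P = b + 2y = 6.7 + 2×8.01 = 22.72 m.
Hydraulic radius R = A/P = 53.67/22.72 = 2.362 m.
V = (1/n) R^(2/3) √S = (1/0.015) × 2.362^(2/3) × √0.0017 = 4.875 m/s. Hydraulic depth D_h = A/T = 53.67/6.7 = 8.01 m.
Froude number Fr = V/√(g·D_h) = 4.875/√(9.81×8.01) = 0.55, which is less than 1, so the flow is subcritical.

subcritical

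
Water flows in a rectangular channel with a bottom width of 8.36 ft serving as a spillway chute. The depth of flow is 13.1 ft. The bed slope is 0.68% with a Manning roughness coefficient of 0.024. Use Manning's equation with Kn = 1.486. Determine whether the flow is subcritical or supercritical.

subcritical

Flow area A = b·y = 8.36 × 13.1 = 109.5 ft². Wetted perimeter P = b + 2y = 8.36 + 2×13.1 = 34.56 ft.
Hydraulic radius R = A/P = 109.5/34.56 = 3.169 ft.
V = (1.486/n) R^(2/3) √S = (1.486/0.024) × 3.169^(2/3) × √0.0068 = 11.02 ft/s. Hydraulic depth D_h = A/T = 109.5/8.36 = 13.1 ft.
Froude number Fr = V/√(g·D_h) = 11.02/√(32.2×13.1) = 0.536, which is less than 1, so the flow is subcritical.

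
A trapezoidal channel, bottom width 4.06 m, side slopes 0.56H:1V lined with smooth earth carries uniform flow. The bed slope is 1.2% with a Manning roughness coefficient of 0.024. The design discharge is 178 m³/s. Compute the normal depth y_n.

Manning's equation rearranged: A R^(2/3) = nQ / (1·√S) = 0.024 × 178 / (√0.012) = 39.
At y = 2.89 m: A R^(2/3) = 21.85 — too small.
At y = 5.12 m: A R^(2/3) = 60.81 — too large.
At y = 4.02 m: A R^(2/3) = 39.07 — close enough.

y_n = 4.02 m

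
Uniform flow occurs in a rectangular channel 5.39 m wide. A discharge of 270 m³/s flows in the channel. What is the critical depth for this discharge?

For a rectangular channel, critical depth y_c = (q²/g)^(1/3) where q = Q/b = 270/5.39 = 50.09 m²/s.
So y_c = (50.09²/9.81)^(1/3) = 6.35 m.

y_c = 6.35 m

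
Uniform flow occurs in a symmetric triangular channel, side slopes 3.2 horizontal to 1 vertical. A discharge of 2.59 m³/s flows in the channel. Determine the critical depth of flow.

At critical depth, Q² T / (g A³) = 1, i.e. A³/T = Q²/g = 2.59²/9.81 = 0.6838.
Try y = 0.773 m: A³/T = 1.413 — high.
Try y = 0.471 m: A³/T = 0.1187 — low.
Try y = 0.669 m: A³/T = 0.6861 — ≈ 0.6838.

y_c = 0.669 m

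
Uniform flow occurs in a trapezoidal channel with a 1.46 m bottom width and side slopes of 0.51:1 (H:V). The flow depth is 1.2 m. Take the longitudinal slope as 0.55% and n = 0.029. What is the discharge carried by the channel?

Q = 4.52 m³/s

With bottom width b = 1.46 m and side slope z = 0.51: A = (b + zy)y = (1.46 + 0.51×1.2)×1.2 = 2.486 m²; P = b + 2y√(1+z²) = 1.46 + 2×1.2×1.123 = 4.154 m.
Hydraulic radius R = A/P = 2.486/4.154 = 0.5985 m.
Manning's equation: Q = (1/n) A R^(2/3) S^(1/2) = (1/0.029) × 2.486 × 0.5985^(2/3) × 0.0055^(1/2) = 4.52 m³/s.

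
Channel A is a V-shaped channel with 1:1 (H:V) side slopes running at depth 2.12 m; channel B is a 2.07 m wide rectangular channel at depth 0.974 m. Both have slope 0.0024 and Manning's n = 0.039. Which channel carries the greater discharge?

Channel A: For a triangular section with side slope z = 1: A = zy² = 1×2.12² = 4.494 m²; P = 2y√(1+z²) = 2×2.12×1.414 = 5.996 m. Hydraulic radius R = A/P = 4.494/5.996 = 0.7495 m. Q_A = (1/0.039)·4.494·0.7495^(2/3)·√0.0024 = 4.658 m³/s.
Channel B: Flow area A = b·y = 2.07 × 0.974 = 2.016 m². Wetted perimeter P = b + 2y = 2.07 + 2×0.974 = 4.018 m. Hydraulic radius R = A/P = 2.016/4.018 = 0.5018 m. Q_B = (1/0.039)·2.016·0.5018^(2/3)·√0.0024 = 1.599 m³/s.
Q_A = 4.658 m³/s vs Q_B = 1.599 m³/s, so channel A carries more.

channel A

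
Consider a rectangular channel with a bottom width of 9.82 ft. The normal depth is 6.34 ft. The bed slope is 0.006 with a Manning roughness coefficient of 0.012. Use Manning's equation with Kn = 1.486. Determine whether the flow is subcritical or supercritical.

supercritical

Flow area A = b·y = 9.82 × 6.34 = 62.26 ft². Wetted perimeter P = b + 2y = 9.82 + 2×6.34 = 22.5 ft.
Hydraulic radius R = A/P = 62.26/22.5 = 2.767 ft.
V = (1.486/n) R^(2/3) √S = (1.486/0.012) × 2.767^(2/3) × √0.006 = 18.91 ft/s. Hydraulic depth D_h = A/T = 62.26/9.82 = 6.34 ft.
Froude number Fr = V/√(g·D_h) = 18.91/√(32.2×6.34) = 1.32, which is greater than 1, so the flow is supercritical.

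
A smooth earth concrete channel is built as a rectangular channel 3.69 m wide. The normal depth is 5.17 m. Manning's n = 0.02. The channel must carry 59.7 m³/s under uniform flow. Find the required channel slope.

Flow area A = b·y = 3.69 × 5.17 = 19.08 m². Wetted perimeter P = b + 2y = 3.69 + 2×5.17 = 14.03 m.
Hydraulic radius R = A/P = 19.08/14.03 = 1.36 m.
From Manning's equation, S = [nQ / (1 A R^(2/3))]² = [0.02 × 59.7 / (1 × 19.08 × 1.36^(2/3))]² = 0.0026.

S = 0.0026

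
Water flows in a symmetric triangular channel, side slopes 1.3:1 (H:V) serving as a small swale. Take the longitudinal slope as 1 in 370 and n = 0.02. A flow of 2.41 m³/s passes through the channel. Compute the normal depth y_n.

Manning's equation rearranged: A R^(2/3) = nQ / (1·√S) = 0.02 × 2.41 / (√0.002703) = 0.9271.
Try y = 1.25 m: A R^(2/3) = 1.272 — high.
Try y = 1.11 m: A R^(2/3) = 0.9265 — ≈ 0.9271.

y_n = 1.11 m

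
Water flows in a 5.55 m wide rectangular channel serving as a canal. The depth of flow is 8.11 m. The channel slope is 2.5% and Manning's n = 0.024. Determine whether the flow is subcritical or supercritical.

supercritical

Flow area A = b·y = 5.55 × 8.11 = 45.01 m². Wetted perimeter P = b + 2y = 5.55 + 2×8.11 = 21.77 m.
Hydraulic radius R = A/P = 45.01/21.77 = 2.068 m.
V = (1/n) R^(2/3) √S = (1/0.024) × 2.068^(2/3) × √0.025 = 10.69 m/s. Hydraulic depth D_h = A/T = 45.01/5.55 = 8.11 m.
Froude number Fr = V/√(g·D_h) = 10.69/√(9.81×8.11) = 1.2, which is greater than 1, so the flow is supercritical.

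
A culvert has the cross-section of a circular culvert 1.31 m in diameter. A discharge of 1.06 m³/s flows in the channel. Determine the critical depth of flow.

y_c = 0.544 m

At critical depth, Q² T / (g A³) = 1, i.e. A³/T = Q²/g = 1.06²/9.81 = 0.1145.
Trying y = 0.606 m: A³/T = 0.1736 — high.
Trying y = 0.421 m: A³/T = 0.04276 — low.
Trying y = 0.544 m: A³/T = 0.1148 — ≈ 0.1145.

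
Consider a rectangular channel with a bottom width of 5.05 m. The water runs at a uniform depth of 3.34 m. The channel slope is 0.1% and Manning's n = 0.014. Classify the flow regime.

Flow area A = b·y = 5.05 × 3.34 = 16.87 m². Wetted perimeter P = b + 2y = 5.05 + 2×3.34 = 11.73 m.
Hydraulic radius R = A/P = 16.87/11.73 = 1.438 m.
V = (1/n) R^(2/3) √S = (1/0.014) × 1.438^(2/3) × √0.001 = 2.878 m/s. Hydraulic depth D_h = A/T = 16.87/5.05 = 3.34 m.
Froude number Fr = V/√(g·D_h) = 2.878/√(9.81×3.34) = 0.503, which is less than 1, so the flow is subcritical.

subcritical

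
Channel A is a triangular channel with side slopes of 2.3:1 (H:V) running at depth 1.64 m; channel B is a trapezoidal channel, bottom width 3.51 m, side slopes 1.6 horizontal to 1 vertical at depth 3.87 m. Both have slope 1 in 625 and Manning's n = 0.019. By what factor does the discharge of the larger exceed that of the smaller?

Channel A: For a triangular section with side slope z = 2.3: A = zy² = 2.3×1.64² = 6.186 m²; P = 2y√(1+z²) = 2×1.64×2.508 = 8.226 m. Hydraulic radius R = A/P = 6.186/8.226 = 0.752 m. Q_A = (1/0.019)·6.186·0.752^(2/3)·√0.0016 = 10.77 m³/s.
Channel B: With bottom width b = 3.51 m and side slope z = 1.6: A = (b + zy)y = (3.51 + 1.6×3.87)×3.87 = 37.55 m²; P = b + 2y√(1+z²) = 3.51 + 2×3.87×1.887 = 18.11 m. Hydraulic radius R = A/P = 37.55/18.11 = 2.073 m. Q_B = (1/0.019)·37.55·2.073^(2/3)·√0.0016 = 128.5 m³/s.
The larger discharge is 128.5 m³/s and the smaller is 10.77 m³/s; the ratio is 11.9.

11.9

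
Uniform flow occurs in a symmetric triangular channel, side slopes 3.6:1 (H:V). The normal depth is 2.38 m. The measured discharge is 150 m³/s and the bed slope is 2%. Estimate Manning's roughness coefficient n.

For a triangular section with side slope z = 3.6: A = zy² = 3.6×2.38² = 20.39 m²; P = 2y√(1+z²) = 2×2.38×3.736 = 17.78 m.
Hydraulic radius R = A/P = 20.39/17.78 = 1.147 m.
Rearranging Manning's equation: n = (1/Q) A R^(2/3) S^(1/2) = (1/150) × 20.39 × 1.147^(2/3) × √0.02 = 0.0211.

n = 0.0211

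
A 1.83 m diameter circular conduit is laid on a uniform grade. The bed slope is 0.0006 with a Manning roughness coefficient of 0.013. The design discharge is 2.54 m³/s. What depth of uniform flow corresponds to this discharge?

Manning's equation rearranged: A R^(2/3) = nQ / (1·√S) = 0.013 × 2.54 / (√0.0006) = 1.348.
At y = 1.46 m: A R^(2/3) = 1.522 — too large.
At y = 1.02 m: A R^(2/3) = 0.9346 — too small.
At y = 1.31 m: A R^(2/3) = 1.346 — matches.

y_n = 1.31 m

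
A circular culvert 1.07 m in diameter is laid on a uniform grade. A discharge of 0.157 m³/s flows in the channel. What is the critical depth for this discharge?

y_c = 0.215 m

At critical depth, Q² T / (g A³) = 1, i.e. A³/T = Q²/g = 0.157²/9.81 = 0.002513.
Try y = 0.261 m: A³/T = 0.005327 — too large.
Try y = 0.162 m: A³/T = 0.0008214 — too small.
Try y = 0.215 m: A³/T = 0.002497 — close enough.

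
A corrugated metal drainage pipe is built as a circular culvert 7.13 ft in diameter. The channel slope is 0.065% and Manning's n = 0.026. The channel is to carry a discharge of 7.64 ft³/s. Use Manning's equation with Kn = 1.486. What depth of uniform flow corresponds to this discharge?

Manning's equation rearranged: A R^(2/3) = nQ / (1.486·√S) = 0.026 × 7.64 / (1.486 × √0.00065) = 5.243.
Try y = 1.11 ft: A R^(2/3) = 3.081 — too small.
Try y = 1.58 ft: A R^(2/3) = 6.321 — too large.
Try y = 1.44 ft: A R^(2/3) = 5.243 — close enough.

y_n = 1.44 ft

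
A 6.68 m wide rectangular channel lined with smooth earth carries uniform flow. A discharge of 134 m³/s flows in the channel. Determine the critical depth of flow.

y_c = 3.45 m

For a rectangular channel, critical depth y_c = (q²/g)^(1/3) where q = Q/b = 134/6.68 = 20.06 m²/s.
So y_c = (20.06²/9.81)^(1/3) = 3.45 m.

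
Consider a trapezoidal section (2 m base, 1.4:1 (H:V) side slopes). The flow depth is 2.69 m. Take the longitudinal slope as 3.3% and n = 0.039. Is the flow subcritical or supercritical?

supercritical

With bottom width b = 2 m and side slope z = 1.4: A = (b + zy)y = (2 + 1.4×2.69)×2.69 = 15.51 m²; P = b + 2y√(1+z²) = 2 + 2×2.69×1.72 = 11.26 m.
Hydraulic radius R = A/P = 15.51/11.26 = 1.378 m.
V = (1/n) R^(2/3) √S = (1/0.039) × 1.378^(2/3) × √0.033 = 5.768 m/s. Hydraulic depth D_h = A/T = 15.51/9.532 = 1.627 m.
Froude number Fr = V/√(g·D_h) = 5.768/√(9.81×1.627) = 1.44, which is greater than 1, so the flow is supercritical.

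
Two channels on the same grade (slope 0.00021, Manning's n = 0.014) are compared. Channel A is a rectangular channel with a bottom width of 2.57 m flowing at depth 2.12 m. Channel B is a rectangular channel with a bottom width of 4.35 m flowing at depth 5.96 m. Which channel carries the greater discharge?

channel B

Channel A: Flow area A = b·y = 2.57 × 2.12 = 5.448 m². Wetted perimeter P = b + 2y = 2.57 + 2×2.12 = 6.81 m. Hydraulic radius R = A/P = 5.448/6.81 = 0.8001 m. Q_A = (1/0.014)·5.448·0.8001^(2/3)·√0.00021 = 4.86 m³/s.
Channel B: Flow area A = b·y = 4.35 × 5.96 = 25.93 m². Wetted perimeter P = b + 2y = 4.35 + 2×5.96 = 16.27 m. Hydraulic radius R = A/P = 25.93/16.27 = 1.593 m. Q_B = (1/0.014)·25.93·1.593^(2/3)·√0.00021 = 36.61 m³/s.
Q_A = 4.86 m³/s vs Q_B = 36.61 m³/s, so channel B carries more.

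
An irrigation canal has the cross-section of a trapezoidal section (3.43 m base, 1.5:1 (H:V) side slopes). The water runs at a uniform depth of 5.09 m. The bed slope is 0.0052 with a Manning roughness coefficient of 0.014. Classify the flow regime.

With bottom width b = 3.43 m and side slope z = 1.5: A = (b + zy)y = (3.43 + 1.5×5.09)×5.09 = 56.32 m²; P = b + 2y√(1+z²) = 3.43 + 2×5.09×1.803 = 21.78 m.
Hydraulic radius R = A/P = 56.32/21.78 = 2.586 m.
V = (1/n) R^(2/3) √S = (1/0.014) × 2.586^(2/3) × √0.0052 = 9.703 m/s. Hydraulic depth D_h = A/T = 56.32/18.7 = 3.012 m.
Froude number Fr = V/√(g·D_h) = 9.703/√(9.81×3.012) = 1.79, which is greater than 1, so the flow is supercritical.

supercritical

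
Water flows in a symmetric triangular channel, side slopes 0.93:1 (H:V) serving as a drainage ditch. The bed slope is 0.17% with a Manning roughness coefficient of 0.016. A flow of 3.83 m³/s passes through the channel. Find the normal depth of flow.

Manning's equation rearranged: A R^(2/3) = nQ / (1·√S) = 0.016 × 3.83 / (√0.0017) = 1.486.
Trying y = 1.14 m: A R^(2/3) = 0.6432 — short.
Trying y = 1.69 m: A R^(2/3) = 1.838 — over.
Trying y = 1.56 m: A R^(2/3) = 1.484 — close enough.

y_n = 1.56 m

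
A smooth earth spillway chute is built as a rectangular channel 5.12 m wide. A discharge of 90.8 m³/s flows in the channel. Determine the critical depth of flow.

y_c = 3.18 m

For a rectangular channel, critical depth y_c = (q²/g)^(1/3) where q = Q/b = 90.8/5.12 = 17.73 m²/s.
So y_c = (17.73²/9.81)^(1/3) = 3.18 m.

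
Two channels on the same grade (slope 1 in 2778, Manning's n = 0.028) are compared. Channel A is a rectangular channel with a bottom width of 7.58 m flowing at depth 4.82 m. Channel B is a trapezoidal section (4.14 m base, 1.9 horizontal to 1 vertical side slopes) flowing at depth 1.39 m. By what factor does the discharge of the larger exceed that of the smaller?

6.71

Channel A: Flow area A = b·y = 7.58 × 4.82 = 36.54 m². Wetted perimeter P = b + 2y = 7.58 + 2×4.82 = 17.22 m. Hydraulic radius R = A/P = 36.54/17.22 = 2.122 m. Q_A = (1/0.028)·36.54·2.122^(2/3)·√0.00036 = 40.88 m³/s.
Channel B: With bottom width b = 4.14 m and side slope z = 1.9: A = (b + zy)y = (4.14 + 1.9×1.39)×1.39 = 9.426 m²; P = b + 2y√(1+z²) = 4.14 + 2×1.39×2.147 = 10.11 m. Hydraulic radius R = A/P = 9.426/10.11 = 0.9324 m. Q_B = (1/0.028)·9.426·0.9324^(2/3)·√0.00036 = 6.096 m³/s.
The larger discharge is 40.88 m³/s and the smaller is 6.096 m³/s; the ratio is 6.71.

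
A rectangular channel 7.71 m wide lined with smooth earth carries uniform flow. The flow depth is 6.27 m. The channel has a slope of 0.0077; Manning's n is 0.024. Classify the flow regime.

Flow area A = b·y = 7.71 × 6.27 = 48.34 m². Wetted perimeter P = b + 2y = 7.71 + 2×6.27 = 20.25 m.
Hydraulic radius R = A/P = 48.34/20.25 = 2.387 m.
V = (1/n) R^(2/3) √S = (1/0.024) × 2.387^(2/3) × √0.0077 = 6.531 m/s. Hydraulic depth D_h = A/T = 48.34/7.71 = 6.27 m.
Froude number Fr = V/√(g·D_h) = 6.531/√(9.81×6.27) = 0.833, which is less than 1, so the flow is subcritical.

subcritical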